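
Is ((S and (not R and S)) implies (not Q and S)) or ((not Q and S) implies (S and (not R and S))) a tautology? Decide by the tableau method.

Valid

Assume the negation and expand:
Initial set: {F (((S and (not R and S)) implies (not Q and S)) or ((not Q and S) implies (S and (not R and S))))}.
F (((S and (not R and S)) implies (not Q and S)) or ((not Q and S) implies (S and (not R and S)))): α-rule — add F ((S and (not R and S)) implies (not Q and S)), F ((not Q and S) implies (S and (not R and S))).
F ((S and (not R and S)) implies (not Q and S)): α-rule — add T (S and (not R and S)), F (not Q and S).
F ((not Q and S) implies (S and (not R and S))): α-rule — add T (not Q and S), F (S and (not R and S)).
T (S and (not R and S)): α-rule — add T S, T (not R and S).
T (not Q and S): α-rule — add T not Q, T S.
T (not R and S): α-rule — add T not R, T S.
F (not Q and S): β-rule — branch into F not Q  //  F S.
  branch 1 (add F not Q):
    × closes — contains both Q and not Q.
  branch 2 (add F S):
    × closes — contains both S and not S.
All 2 branches close.
Every branch closed, so the negation is unsatisfiable and the formula is valid.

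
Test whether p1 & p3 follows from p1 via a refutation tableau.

No

Initial set: {p1; ~(p1 & p3)}.
~(p1 & p3): β-rule — branch into ~p1  //  ~p3.
  branch 1 (add ~p1):
    × closes — contains both p1 and ~p1.
  branch 2 (add ~p3):
    ○ open, literals {p1=1, p3=0}.
1 branch closed, 1 open.
An open branch gives a countermodel: p1=1, p3=0 (unmentioned atoms arbitrary); the premises hold there but the conclusion fails.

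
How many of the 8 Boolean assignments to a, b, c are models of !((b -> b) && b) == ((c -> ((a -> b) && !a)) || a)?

Initial set: {T (!((b -> b) && b) == ((c -> ((a -> b) && !a)) || a))}.
T (!((b -> b) && b) == ((c -> ((a -> b) && !a)) || a)): β-rule — branch into T !((b -> b) && b), T ((c -> ((a -> b) && !a)) || a)  //  F !((b -> b) && b), F ((c -> ((a -> b) && !a)) || a).
  branch 1 (add T !((b -> b) && b), T ((c -> ((a -> b) && !a)) || a)):
    T !((b -> b) && b): β-rule — branch into F (b -> b)  //  F b.
      branch 1.1 (add F (b -> b)):
        F (b -> b): α-rule — add T b, F b.
        × closes — contains both b and !b.
      branch 1.2 (add F b):
        T ((c -> ((a -> b) && !a)) || a): β-rule — branch into T (c -> ((a -> b) && !a))  //  T a.
          branch 1.2.1 (add T (c -> ((a -> b) && !a))):
            T (c -> ((a -> b) && !a)): β-rule — branch into F c  //  T ((a -> b) && !a).
              branch 1.2.1.1 (add F c):
                ○ open, literals {b=0, c=0}.
              branch 1.2.1.2 (add T ((a -> b) && !a)):
                T ((a -> b) && !a): α-rule — add T (a -> b), T !a.
                T (a -> b): β-rule — branch into F a  //  T b.
                  branch 1.2.1.2.1 (add F a):
                    ○ open, literals {a=0, b=0}.
                  branch 1.2.1.2.2 (add T b):
                    × closes — contains both b and !b.
          branch 1.2.2 (add T a):
            ○ open, literals {a=1, b=0}.
  branch 2 (add F !((b -> b) && b), F ((c -> ((a -> b) && !a)) || a)):
    F !((b -> b) && b): α-rule — add T (b -> b), T b.
    F ((c -> ((a -> b) && !a)) || a): α-rule — add F (c -> ((a -> b) && !a)), F a.
    F (c -> ((a -> b) && !a)): α-rule — add T c, F ((a -> b) && !a).
    T (b -> b): β-rule — branch into F b  //  T b.
      branch 2.1 (add F b):
        × closes — contains both b and !b.
      branch 2.2 (add T b):
        F ((a -> b) && !a): β-rule — branch into F (a -> b)  //  F !a.
          branch 2.2.1 (add F (a -> b)):
            F (a -> b): α-rule — add T a, F b.
            × closes — contains both a and !a.
          branch 2.2.2 (add F !a):
            × closes — contains both a and !a.
5 branches closed, 3 open.
Each open branch fixes some atoms; the unmentioned ones are free. Counting distinct full assignments: branch {b=0, c=0} (a) contributes 2 new; branch {a=0, b=0} (c) contributes 1 new; branch {a=1, b=0} (c) contributes 1 new. Total: 4.

4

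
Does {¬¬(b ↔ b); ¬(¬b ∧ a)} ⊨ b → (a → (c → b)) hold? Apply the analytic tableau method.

Yes

Initial set: {¬¬(b ↔ b); ¬(¬b ∧ a); ¬(b → (a → (c → b)))}.
¬¬(b ↔ b): drop double negation, giving (b ↔ b).
¬(b → (a → (c → b))): α-rule — add b, ¬(a → (c → b)).
¬(a → (c → b)): α-rule — add a, ¬(c → b).
¬(c → b): α-rule — add c, ¬b.
× closes — contains both b and ¬b.
All 1 branch closes.
Every branch closed, so the premises entail the conclusion.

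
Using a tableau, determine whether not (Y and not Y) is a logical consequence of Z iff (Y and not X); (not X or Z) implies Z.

Initial set: {(Z iff (Y and not X)); ((not X or Z) implies Z); not not (Y and not Y)}.
not not (Y and not Y): α-rule — add Y, not Y.
× closes — contains both Y and not Y.
All 1 branch closes.
Every branch closed, so the premises entail the conclusion.

Yes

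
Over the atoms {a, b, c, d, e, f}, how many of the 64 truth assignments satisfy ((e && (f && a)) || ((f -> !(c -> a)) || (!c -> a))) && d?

Initial set: {(((e && (f && a)) || ((f -> !(c -> a)) || (!c -> a))) && d)}.
(((e && (f && a)) || ((f -> !(c -> a)) || (!c -> a))) && d): α-rule — add ((e && (f && a)) || ((f -> !(c -> a)) || (!c -> a))), d.
((e && (f && a)) || ((f -> !(c -> a)) || (!c -> a))): β-rule — branch into (e && (f && a))  //  ((f -> !(c -> a)) || (!c -> a)).
  branch 1 (add (e && (f && a))):
    (e && (f && a)): α-rule — add e, (f && a).
    (f && a): α-rule — add f, a.
    ○ open, literals {a=1, d=1, e=1, f=1}.
  branch 2 (add ((f -> !(c -> a)) || (!c -> a))):
    ((f -> !(c -> a)) || (!c -> a)): β-rule — branch into (f -> !(c -> a))  //  (!c -> a).
      branch 2.1 (add (f -> !(c -> a))):
        (f -> !(c -> a)): β-rule — branch into !f  //  !(c -> a).
          branch 2.1.1 (add !f):
            ○ open, literals {d=1, f=0}.
          branch 2.1.2 (add !(c -> a)):
            !(c -> a): α-rule — add c, !a.
            ○ open, literals {a=0, c=1, d=1}.
      branch 2.2 (add (!c -> a)):
        (!c -> a): β-rule — branch into !!c  //  a.
          branch 2.2.1 (add !!c):
            ○ open, literals {c=1, d=1}.
          branch 2.2.2 (add a):
            ○ open, literals {a=1, d=1}.
0 branches closed, 5 open.
Each open branch fixes some atoms; the unmentioned ones are free. Counting distinct full assignments: branch {a=1, d=1, e=1, f=1} (b, c) contributes 4 new; branch {d=1, f=0} (a, b, c, e) contributes 16 new; branch {a=0, c=1, d=1} (b, e, f) contributes 4 new; branch {c=1, d=1} (a, b, e, f) contributes 2 new; branch {a=1, d=1} (b, c, e, f) contributes 2 new. Total: 28.

28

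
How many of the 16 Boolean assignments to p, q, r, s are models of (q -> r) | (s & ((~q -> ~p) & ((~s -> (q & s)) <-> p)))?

13

Initial set: {((q -> r) | (s & ((~q -> ~p) & ((~s -> (q & s)) <-> p))))}.
((q -> r) | (s & ((~q -> ~p) & ((~s -> (q & s)) <-> p)))): β-rule — branch into (q -> r)  //  (s & ((~q -> ~p) & ((~s -> (q & s)) <-> p))).
  branch 1 (add (q -> r)):
    (q -> r): β-rule — branch into ~q  //  r.
      branch 1.1 (add ~q):
        ○ open, literals {q=false}.
      branch 1.2 (add r):
        ○ open, literals {r=true}.
  branch 2 (add (s & ((~q -> ~p) & ((~s -> (q & s)) <-> p)))):
    (s & ((~q -> ~p) & ((~s -> (q & s)) <-> p))): α-rule — add s, ((~q -> ~p) & ((~s -> (q & s)) <-> p)).
    ((~q -> ~p) & ((~s -> (q & s)) <-> p)): α-rule — add (~q -> ~p), ((~s -> (q & s)) <-> p).
    (~q -> ~p): β-rule — branch into ~~q  //  ~p.
      branch 2.1 (add ~~q):
        ((~s -> (q & s)) <-> p): β-rule — branch into (~s -> (q & s)), p  //  ~(~s -> (q & s)), ~p.
          branch 2.1.1 (add (~s -> (q & s)), p):
            (~s -> (q & s)): β-rule — branch into ~~s  //  (q & s).
              branch 2.1.1.1 (add ~~s):
                ○ open, literals {p=true, q=true, s=true}.
              branch 2.1.1.2 (add (q & s)):
                (q & s): α-rule — add q, s.
                ○ open, literals {p=true, q=true, s=true}.
          branch 2.1.2 (add ~(~s -> (q & s)), ~p):
            ~(~s -> (q & s)): α-rule — add ~s, ~(q & s).
            × closes — contains both s and ~s.
      branch 2.2 (add ~p):
        ((~s -> (q & s)) <-> p): β-rule — branch into (~s -> (q & s)), p  //  ~(~s -> (q & s)), ~p.
          branch 2.2.1 (add (~s -> (q & s)), p):
            × closes — contains both p and ~p.
          branch 2.2.2 (add ~(~s -> (q & s)), ~p):
            ~(~s -> (q & s)): α-rule — add ~s, ~(q & s).
            × closes — contains both s and ~s.
3 branches closed, 4 open.
Each open branch fixes some atoms; the unmentioned ones are free. Counting distinct full assignments: branch {q=false} (p, r, s) contributes 8 new; branch {r=true} (p, q, s) contributes 4 new; branch {p=true, q=true, s=true} (r) contributes 1 new; branch {p=true, q=true, s=true} (r) contributes 0 new. Total: 13.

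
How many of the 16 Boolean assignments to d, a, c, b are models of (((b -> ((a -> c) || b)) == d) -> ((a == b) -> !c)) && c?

6

Initial set: {T ((((b -> ((a -> c) || b)) == d) -> ((a == b) -> !c)) && c)}.
T ((((b -> ((a -> c) || b)) == d) -> ((a == b) -> !c)) && c): α-rule — add T (((b -> ((a -> c) || b)) == d) -> ((a == b) -> !c)), T c.
T (((b -> ((a -> c) || b)) == d) -> ((a == b) -> !c)): β-rule — branch into F ((b -> ((a -> c) || b)) == d)  //  T ((a == b) -> !c).
  branch 1 (add F ((b -> ((a -> c) || b)) == d)):
    F ((b -> ((a -> c) || b)) == d): β-rule — branch into T (b -> ((a -> c) || b)), F d  //  F (b -> ((a -> c) || b)), T d.
      branch 1.1 (add T (b -> ((a -> c) || b)), F d):
        T (b -> ((a -> c) || b)): β-rule — branch into F b  //  T ((a -> c) || b).
          branch 1.1.1 (add F b):
            ○ open, literals {b=false, c=true, d=false}.
          branch 1.1.2 (add T ((a -> c) || b)):
            T ((a -> c) || b): β-rule — branch into T (a -> c)  //  T b.
              branch 1.1.2.1 (add T (a -> c)):
                T (a -> c): β-rule — branch into F a  //  T c.
                  branch 1.1.2.1.1 (add F a):
                    ○ open, literals {a=false, c=true, d=false}.
                  branch 1.1.2.1.2 (add T c):
                    ○ open, literals {c=true, d=false}.
              branch 1.1.2.2 (add T b):
                ○ open, literals {b=true, c=true, d=false}.
      branch 1.2 (add F (b -> ((a -> c) || b)), T d):
        F (b -> ((a -> c) || b)): α-rule — add T b, F ((a -> c) || b).
        F ((a -> c) || b): α-rule — add F (a -> c), F b.
        × closes — contains both b and !b.
  branch 2 (add T ((a == b) -> !c)):
    T ((a == b) -> !c): β-rule — branch into F (a == b)  //  T !c.
      branch 2.1 (add F (a == b)):
        F (a == b): β-rule — branch into T a, F b  //  F a, T b.
          branch 2.1.1 (add T a, F b):
            ○ open, literals {a=true, b=false, c=true}.
          branch 2.1.2 (add F a, T b):
            ○ open, literals {a=false, b=true, c=true}.
      branch 2.2 (add T !c):
        × closes — contains both c and !c.
2 branches closed, 6 open.
Each open branch fixes some atoms; the unmentioned ones are free. Counting distinct full assignments: branch {b=false, c=true, d=false} (a) contributes 2 new; branch {a=false, c=true, d=false} (b) contributes 1 new; branch {c=true, d=false} (a, b) contributes 1 new; branch {b=true, c=true, d=false} (a) contributes 0 new; branch {a=true, b=false, c=true} (d) contributes 1 new; branch {a=false, b=true, c=true} (d) contributes 1 new. Total: 6.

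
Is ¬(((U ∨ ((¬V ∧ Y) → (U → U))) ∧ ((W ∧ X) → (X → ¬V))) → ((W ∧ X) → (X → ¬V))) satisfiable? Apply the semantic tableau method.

Initial set: {¬(((U ∨ ((¬V ∧ Y) → (U → U))) ∧ ((W ∧ X) → (X → ¬V))) → ((W ∧ X) → (X → ¬V)))}.
¬(((U ∨ ((¬V ∧ Y) → (U → U))) ∧ ((W ∧ X) → (X → ¬V))) → ((W ∧ X) → (X → ¬V))): α-rule — add ((U ∨ ((¬V ∧ Y) → (U → U))) ∧ ((W ∧ X) → (X → ¬V))), ¬((W ∧ X) → (X → ¬V)).
((U ∨ ((¬V ∧ Y) → (U → U))) ∧ ((W ∧ X) → (X → ¬V))): α-rule — add (U ∨ ((¬V ∧ Y) → (U → U))), ((W ∧ X) → (X → ¬V)).
¬((W ∧ X) → (X → ¬V)): α-rule — add (W ∧ X), ¬(X → ¬V).
(W ∧ X): α-rule — add W, X.
¬(X → ¬V): α-rule — add X, ¬¬V.
(U ∨ ((¬V ∧ Y) → (U → U))): β-rule — branch into U  //  ((¬V ∧ Y) → (U → U)).
  branch 1 (add U):
    ((W ∧ X) → (X → ¬V)): β-rule — branch into ¬(W ∧ X)  //  (X → ¬V).
      branch 1.1 (add ¬(W ∧ X)):
        ¬(W ∧ X): β-rule — branch into ¬W  //  ¬X.
          branch 1.1.1 (add ¬W):
            × closes — contains both W and ¬W.
          branch 1.1.2 (add ¬X):
            × closes — contains both X and ¬X.
      branch 1.2 (add (X → ¬V)):
        (X → ¬V): β-rule — branch into ¬X  //  ¬V.
          branch 1.2.1 (add ¬X):
            × closes — contains both X and ¬X.
          branch 1.2.2 (add ¬V):
            × closes — contains both V and ¬V.
  branch 2 (add ((¬V ∧ Y) → (U → U))):
    ((W ∧ X) → (X → ¬V)): β-rule — branch into ¬(W ∧ X)  //  (X → ¬V).
      branch 2.1 (add ¬(W ∧ X)):
        ((¬V ∧ Y) → (U → U)): β-rule — branch into ¬(¬V ∧ Y)  //  (U → U).
          branch 2.1.1 (add ¬(¬V ∧ Y)):
            ¬(W ∧ X): β-rule — branch into ¬W  //  ¬X.
              branch 2.1.1.1 (add ¬W):
                × closes — contains both W and ¬W.
              branch 2.1.1.2 (add ¬X):
                × closes — contains both X and ¬X.
          branch 2.1.2 (add (U → U)):
            ¬(W ∧ X): β-rule — branch into ¬W  //  ¬X.
              branch 2.1.2.1 (add ¬W):
                × closes — contains both W and ¬W.
              branch 2.1.2.2 (add ¬X):
                × closes — contains both X and ¬X.
      branch 2.2 (add (X → ¬V)):
        ((¬V ∧ Y) → (U → U)): β-rule — branch into ¬(¬V ∧ Y)  //  (U → U).
          branch 2.2.1 (add ¬(¬V ∧ Y)):
            (X → ¬V): β-rule — branch into ¬X  //  ¬V.
              branch 2.2.1.1 (add ¬X):
                × closes — contains both X and ¬X.
              branch 2.2.1.2 (add ¬V):
                × closes — contains both V and ¬V.
          branch 2.2.2 (add (U → U)):
            (X → ¬V): β-rule — branch into ¬X  //  ¬V.
              branch 2.2.2.1 (add ¬X):
                × closes — contains both X and ¬X.
              branch 2.2.2.2 (add ¬V):
                × closes — contains both V and ¬V.
All 12 branches close.
Every branch closed; the formula is unsatisfiable.

Unsatisfiable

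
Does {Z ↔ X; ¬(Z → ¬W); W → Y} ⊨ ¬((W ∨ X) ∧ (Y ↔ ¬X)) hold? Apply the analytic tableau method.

Yes

Initial set: {T (Z ↔ X); T ¬(Z → ¬W); T (W → Y); F ¬((W ∨ X) ∧ (Y ↔ ¬X))}.
T ¬(Z → ¬W): α-rule — add T Z, F ¬W.
F ¬((W ∨ X) ∧ (Y ↔ ¬X)): α-rule — add T (W ∨ X), T (Y ↔ ¬X).
T (Z ↔ X): β-rule — branch into T Z, T X  //  F Z, F X.
  branch 1 (add T Z, T X):
    T (W → Y): β-rule — branch into F W  //  T Y.
      branch 1.1 (add F W):
        × closes — contains both W and ¬W.
      branch 1.2 (add T Y):
        T (W ∨ X): β-rule — branch into T W  //  T X.
          branch 1.2.1 (add T W):
            T (Y ↔ ¬X): β-rule — branch into T Y, T ¬X  //  F Y, F ¬X.
              branch 1.2.1.1 (add T Y, T ¬X):
                × closes — contains both X and ¬X.
              branch 1.2.1.2 (add F Y, F ¬X):
                × closes — contains both Y and ¬Y.
          branch 1.2.2 (add T X):
            T (Y ↔ ¬X): β-rule — branch into T Y, T ¬X  //  F Y, F ¬X.
              branch 1.2.2.1 (add T Y, T ¬X):
                × closes — contains both X and ¬X.
              branch 1.2.2.2 (add F Y, F ¬X):
                × closes — contains both Y and ¬Y.
  branch 2 (add F Z, F X):
    × closes — contains both Z and ¬Z.
All 6 branches close.
Every branch closed, so the premises entail the conclusion.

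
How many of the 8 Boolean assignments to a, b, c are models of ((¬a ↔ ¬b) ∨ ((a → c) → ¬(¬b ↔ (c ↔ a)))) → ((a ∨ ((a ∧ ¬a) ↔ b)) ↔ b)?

4

Initial set: {(((¬a ↔ ¬b) ∨ ((a → c) → ¬(¬b ↔ (c ↔ a)))) → ((a ∨ ((a ∧ ¬a) ↔ b)) ↔ b))}.
(((¬a ↔ ¬b) ∨ ((a → c) → ¬(¬b ↔ (c ↔ a)))) → ((a ∨ ((a ∧ ¬a) ↔ b)) ↔ b)): β-rule — branch into ¬((¬a ↔ ¬b) ∨ ((a → c) → ¬(¬b ↔ (c ↔ a))))  //  ((a ∨ ((a ∧ ¬a) ↔ b)) ↔ b).
  branch 1 (add ¬((¬a ↔ ¬b) ∨ ((a → c) → ¬(¬b ↔ (c ↔ a))))):
    ¬((¬a ↔ ¬b) ∨ ((a → c) → ¬(¬b ↔ (c ↔ a)))): α-rule — add ¬(¬a ↔ ¬b), ¬((a → c) → ¬(¬b ↔ (c ↔ a))).
    ¬((a → c) → ¬(¬b ↔ (c ↔ a))): α-rule — add (a → c), ¬¬(¬b ↔ (c ↔ a)).
    ¬(¬a ↔ ¬b): β-rule — branch into ¬a, ¬¬b  //  ¬¬a, ¬b.
      branch 1.1 (add ¬a, ¬¬b):
        (a → c): β-rule — branch into ¬a  //  c.
          branch 1.1.1 (add ¬a):
            ¬¬(¬b ↔ (c ↔ a)): β-rule — branch into ¬b, (c ↔ a)  //  ¬¬b, ¬(c ↔ a).
              branch 1.1.1.1 (add ¬b, (c ↔ a)):
                × closes — contains both b and ¬b.
              branch 1.1.1.2 (add ¬¬b, ¬(c ↔ a)):
                ¬(c ↔ a): β-rule — branch into c, ¬a  //  ¬c, a.
                  branch 1.1.1.2.1 (add c, ¬a):
                    ○ open, literals {a=F, b=T, c=T}.
                  branch 1.1.1.2.2 (add ¬c, a):
                    × closes — contains both a and ¬a.
          branch 1.1.2 (add c):
            ¬¬(¬b ↔ (c ↔ a)): β-rule — branch into ¬b, (c ↔ a)  //  ¬¬b, ¬(c ↔ a).
              branch 1.1.2.1 (add ¬b, (c ↔ a)):
                × closes — contains both b and ¬b.
              branch 1.1.2.2 (add ¬¬b, ¬(c ↔ a)):
                ¬(c ↔ a): β-rule — branch into c, ¬a  //  ¬c, a.
                  branch 1.1.2.2.1 (add c, ¬a):
                    ○ open, literals {a=F, b=T, c=T}.
                  branch 1.1.2.2.2 (add ¬c, a):
                    × closes — contains both c and ¬c.
      branch 1.2 (add ¬¬a, ¬b):
        (a → c): β-rule — branch into ¬a  //  c.
          branch 1.2.1 (add ¬a):
            × closes — contains both a and ¬a.
          branch 1.2.2 (add c):
            ¬¬(¬b ↔ (c ↔ a)): β-rule — branch into ¬b, (c ↔ a)  //  ¬¬b, ¬(c ↔ a).
              branch 1.2.2.1 (add ¬b, (c ↔ a)):
                (c ↔ a): β-rule — branch into c, a  //  ¬c, ¬a.
                  branch 1.2.2.1.1 (add c, a):
                    ○ open, literals {a=T, b=F, c=T}.
                  branch 1.2.2.1.2 (add ¬c, ¬a):
                    × closes — contains both c and ¬c.
              branch 1.2.2.2 (add ¬¬b, ¬(c ↔ a)):
                × closes — contains both b and ¬b.
  branch 2 (add ((a ∨ ((a ∧ ¬a) ↔ b)) ↔ b)):
    ((a ∨ ((a ∧ ¬a) ↔ b)) ↔ b): β-rule — branch into (a ∨ ((a ∧ ¬a) ↔ b)), b  //  ¬(a ∨ ((a ∧ ¬a) ↔ b)), ¬b.
      branch 2.1 (add (a ∨ ((a ∧ ¬a) ↔ b)), b):
        (a ∨ ((a ∧ ¬a) ↔ b)): β-rule — branch into a  //  ((a ∧ ¬a) ↔ b).
          branch 2.1.1 (add a):
            ○ open, literals {a=T, b=T}.
          branch 2.1.2 (add ((a ∧ ¬a) ↔ b)):
            ((a ∧ ¬a) ↔ b): β-rule — branch into (a ∧ ¬a), b  //  ¬(a ∧ ¬a), ¬b.
              branch 2.1.2.1 (add (a ∧ ¬a), b):
                (a ∧ ¬a): α-rule — add a, ¬a.
                × closes — contains both a and ¬a.
              branch 2.1.2.2 (add ¬(a ∧ ¬a), ¬b):
                × closes — contains both b and ¬b.
      branch 2.2 (add ¬(a ∨ ((a ∧ ¬a) ↔ b)), ¬b):
        ¬(a ∨ ((a ∧ ¬a) ↔ b)): α-rule — add ¬a, ¬((a ∧ ¬a) ↔ b).
        ¬((a ∧ ¬a) ↔ b): β-rule — branch into (a ∧ ¬a), ¬b  //  ¬(a ∧ ¬a), b.
          branch 2.2.1 (add (a ∧ ¬a), ¬b):
            (a ∧ ¬a): α-rule — add a, ¬a.
            × closes — contains both a and ¬a.
          branch 2.2.2 (add ¬(a ∧ ¬a), b):
            × closes — contains both b and ¬b.
11 branches closed, 4 open.
Each open branch fixes some atoms; the unmentioned ones are free. Counting distinct full assignments: branch {a=F, b=T, c=T} (none free) contributes 1 new; branch {a=F, b=T, c=T} (none free) contributes 0 new; branch {a=T, b=F, c=T} (none free) contributes 1 new; branch {a=T, b=T} (c) contributes 2 new. Total: 4.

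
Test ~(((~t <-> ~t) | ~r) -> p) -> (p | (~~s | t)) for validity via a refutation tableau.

Not valid

Assume the negation and expand:
Initial set: {~(~(((~t <-> ~t) | ~r) -> p) -> (p | (~~s | t)))}.
~(~(((~t <-> ~t) | ~r) -> p) -> (p | (~~s | t))): α-rule — add ~(((~t <-> ~t) | ~r) -> p), ~(p | (~~s | t)).
~(((~t <-> ~t) | ~r) -> p): α-rule — add ((~t <-> ~t) | ~r), ~p.
~(p | (~~s | t)): α-rule — add ~p, ~(~~s | t).
~(~~s | t): α-rule — add ~~~s, ~t.
~~~s: drop double negation, giving ~s.
((~t <-> ~t) | ~r): β-rule — branch into (~t <-> ~t)  //  ~r.
  branch 1 (add (~t <-> ~t)):
    (~t <-> ~t): β-rule — branch into ~t, ~t  //  ~~t, ~~t.
      branch 1.1 (add ~t, ~t):
        ○ open, literals {p=F, s=F, t=F}.
      branch 1.2 (add ~~t, ~~t):
        × closes — contains both t and ~t.
  branch 2 (add ~r):
    ○ open, literals {p=F, r=F, s=F, t=F}.
1 branch closed, 2 open.
An open branch gives a countermodel: p=F, s=F, t=F (unmentioned atoms arbitrary); under it the original formula is false.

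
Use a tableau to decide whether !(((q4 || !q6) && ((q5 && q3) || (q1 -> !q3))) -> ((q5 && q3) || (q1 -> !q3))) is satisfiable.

Unsatisfiable

Initial set: {!(((q4 || !q6) && ((q5 && q3) || (q1 -> !q3))) -> ((q5 && q3) || (q1 -> !q3)))}.
!(((q4 || !q6) && ((q5 && q3) || (q1 -> !q3))) -> ((q5 && q3) || (q1 -> !q3))): α-rule — add ((q4 || !q6) && ((q5 && q3) || (q1 -> !q3))), !((q5 && q3) || (q1 -> !q3)).
((q4 || !q6) && ((q5 && q3) || (q1 -> !q3))): α-rule — add (q4 || !q6), ((q5 && q3) || (q1 -> !q3)).
!((q5 && q3) || (q1 -> !q3)): α-rule — add !(q5 && q3), !(q1 -> !q3).
!(q1 -> !q3): α-rule — add q1, !!q3.
(q4 || !q6): β-rule — branch into q4  //  !q6.
  branch 1 (add q4):
    ((q5 && q3) || (q1 -> !q3)): β-rule — branch into (q5 && q3)  //  (q1 -> !q3).
      branch 1.1 (add (q5 && q3)):
        (q5 && q3): α-rule — add q5, q3.
        !(q5 && q3): β-rule — branch into !q5  //  !q3.
          branch 1.1.1 (add !q5):
            × closes — contains both q5 and !q5.
          branch 1.1.2 (add !q3):
            × closes — contains both q3 and !q3.
      branch 1.2 (add (q1 -> !q3)):
        !(q5 && q3): β-rule — branch into !q5  //  !q3.
          branch 1.2.1 (add !q5):
            (q1 -> !q3): β-rule — branch into !q1  //  !q3.
              branch 1.2.1.1 (add !q1):
                × closes — contains both q1 and !q1.
              branch 1.2.1.2 (add !q3):
                × closes — contains both q3 and !q3.
          branch 1.2.2 (add !q3):
            × closes — contains both q3 and !q3.
  branch 2 (add !q6):
    ((q5 && q3) || (q1 -> !q3)): β-rule — branch into (q5 && q3)  //  (q1 -> !q3).
      branch 2.1 (add (q5 && q3)):
        (q5 && q3): α-rule — add q5, q3.
        !(q5 && q3): β-rule — branch into !q5  //  !q3.
          branch 2.1.1 (add !q5):
            × closes — contains both q5 and !q5.
          branch 2.1.2 (add !q3):
            × closes — contains both q3 and !q3.
      branch 2.2 (add (q1 -> !q3)):
        !(q5 && q3): β-rule — branch into !q5  //  !q3.
          branch 2.2.1 (add !q5):
            (q1 -> !q3): β-rule — branch into !q1  //  !q3.
              branch 2.2.1.1 (add !q1):
                × closes — contains both q1 and !q1.
              branch 2.2.1.2 (add !q3):
                × closes — contains both q3 and !q3.
          branch 2.2.2 (add !q3):
            × closes — contains both q3 and !q3.
All 10 branches close.
Every branch closed; the formula is unsatisfiable.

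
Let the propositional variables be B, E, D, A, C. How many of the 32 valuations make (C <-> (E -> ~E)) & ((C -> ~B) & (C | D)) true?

Initial set: {((C <-> (E -> ~E)) & ((C -> ~B) & (C | D)))}.
((C <-> (E -> ~E)) & ((C -> ~B) & (C | D))): α-rule — add (C <-> (E -> ~E)), ((C -> ~B) & (C | D)).
((C -> ~B) & (C | D)): α-rule — add (C -> ~B), (C | D).
(C <-> (E -> ~E)): β-rule — branch into C, (E -> ~E)  //  ~C, ~(E -> ~E).
  branch 1 (add C, (E -> ~E)):
    (C -> ~B): β-rule — branch into ~C  //  ~B.
      branch 1.1 (add ~C):
        × closes — contains both C and ~C.
      branch 1.2 (add ~B):
        (C | D): β-rule — branch into C  //  D.
          branch 1.2.1 (add C):
            (E -> ~E): β-rule — branch into ~E  //  ~E.
              branch 1.2.1.1 (add ~E):
                ○ open, literals {B=0, C=1, E=0}.
              branch 1.2.1.2 (add ~E):
                ○ open, literals {B=0, C=1, E=0}.
          branch 1.2.2 (add D):
            (E -> ~E): β-rule — branch into ~E  //  ~E.
              branch 1.2.2.1 (add ~E):
                ○ open, literals {B=0, C=1, D=1, E=0}.
              branch 1.2.2.2 (add ~E):
                ○ open, literals {B=0, C=1, D=1, E=0}.
  branch 2 (add ~C, ~(E -> ~E)):
    ~(E -> ~E): α-rule — add E, ~~E.
    (C -> ~B): β-rule — branch into ~C  //  ~B.
      branch 2.1 (add ~C):
        (C | D): β-rule — branch into C  //  D.
          branch 2.1.1 (add C):
            × closes — contains both C and ~C.
          branch 2.1.2 (add D):
            ○ open, literals {C=0, D=1, E=1}.
      branch 2.2 (add ~B):
        (C | D): β-rule — branch into C  //  D.
          branch 2.2.1 (add C):
            × closes — contains both C and ~C.
          branch 2.2.2 (add D):
            ○ open, literals {B=0, C=0, D=1, E=1}.
3 branches closed, 6 open.
Each open branch fixes some atoms; the unmentioned ones are free. Counting distinct full assignments: branch {B=0, C=1, E=0} (D, A) contributes 4 new; branch {B=0, C=1, E=0} (D, A) contributes 0 new; branch {B=0, C=1, D=1, E=0} (A) contributes 0 new; branch {B=0, C=1, D=1, E=0} (A) contributes 0 new; branch {C=0, D=1, E=1} (B, A) contributes 4 new; branch {B=0, C=0, D=1, E=1} (A) contributes 0 new. Total: 8.

8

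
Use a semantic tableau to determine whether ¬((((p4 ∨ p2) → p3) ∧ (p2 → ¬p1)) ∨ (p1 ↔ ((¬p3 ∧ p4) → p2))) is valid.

Not valid

Assume the negation and expand:
Initial set: {F ¬((((p4 ∨ p2) → p3) ∧ (p2 → ¬p1)) ∨ (p1 ↔ ((¬p3 ∧ p4) → p2)))}.
F ¬((((p4 ∨ p2) → p3) ∧ (p2 → ¬p1)) ∨ (p1 ↔ ((¬p3 ∧ p4) → p2))): β-rule — branch into T (((p4 ∨ p2) → p3) ∧ (p2 → ¬p1))  //  T (p1 ↔ ((¬p3 ∧ p4) → p2)).
  branch 1 (add T (((p4 ∨ p2) → p3) ∧ (p2 → ¬p1))):
    T (((p4 ∨ p2) → p3) ∧ (p2 → ¬p1)): α-rule — add T ((p4 ∨ p2) → p3), T (p2 → ¬p1).
    T ((p4 ∨ p2) → p3): β-rule — branch into F (p4 ∨ p2)  //  T p3.
      branch 1.1 (add F (p4 ∨ p2)):
        F (p4 ∨ p2): α-rule — add F p4, F p2.
        T (p2 → ¬p1): β-rule — branch into F p2  //  T ¬p1.
          branch 1.1.1 (add F p2):
            ○ open, literals {p2=false, p4=false}.
          branch 1.1.2 (add T ¬p1):
            ○ open, literals {p1=false, p2=false, p4=false}.
      branch 1.2 (add T p3):
        T (p2 → ¬p1): β-rule — branch into F p2  //  T ¬p1.
          branch 1.2.1 (add F p2):
            ○ open, literals {p2=false, p3=true}.
          branch 1.2.2 (add T ¬p1):
            ○ open, literals {p1=false, p3=true}.
  branch 2 (add T (p1 ↔ ((¬p3 ∧ p4) → p2))):
    T (p1 ↔ ((¬p3 ∧ p4) → p2)): β-rule — branch into T p1, T ((¬p3 ∧ p4) → p2)  //  F p1, F ((¬p3 ∧ p4) → p2).
      branch 2.1 (add T p1, T ((¬p3 ∧ p4) → p2)):
        T ((¬p3 ∧ p4) → p2): β-rule — branch into F (¬p3 ∧ p4)  //  T p2.
          branch 2.1.1 (add F (¬p3 ∧ p4)):
            F (¬p3 ∧ p4): β-rule — branch into F ¬p3  //  F p4.
              branch 2.1.1.1 (add F ¬p3):
                ○ open, literals {p1=true, p3=true}.
              branch 2.1.1.2 (add F p4):
                ○ open, literals {p1=true, p4=false}.
          branch 2.1.2 (add T p2):
            ○ open, literals {p1=true, p2=true}.
      branch 2.2 (add F p1, F ((¬p3 ∧ p4) → p2)):
        F ((¬p3 ∧ p4) → p2): α-rule — add T (¬p3 ∧ p4), F p2.
        T (¬p3 ∧ p4): α-rule — add T ¬p3, T p4.
        ○ open, literals {p1=false, p2=false, p3=false, p4=true}.
0 branches closed, 8 open.
An open branch gives a countermodel: p2=false, p4=false (unmentioned atoms arbitrary); under it the original formula is false.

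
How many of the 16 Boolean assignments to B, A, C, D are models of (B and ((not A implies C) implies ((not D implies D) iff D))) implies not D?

Initial set: {T ((B and ((not A implies C) implies ((not D implies D) iff D))) implies not D)}.
T ((B and ((not A implies C) implies ((not D implies D) iff D))) implies not D): β-rule — branch into F (B and ((not A implies C) implies ((not D implies D) iff D)))  //  T not D.
  branch 1 (add F (B and ((not A implies C) implies ((not D implies D) iff D)))):
    F (B and ((not A implies C) implies ((not D implies D) iff D))): β-rule — branch into F B  //  F ((not A implies C) implies ((not D implies D) iff D)).
      branch 1.1 (add F B):
        ○ open, literals {B=false}.
      branch 1.2 (add F ((not A implies C) implies ((not D implies D) iff D))):
        F ((not A implies C) implies ((not D implies D) iff D)): α-rule — add T (not A implies C), F ((not D implies D) iff D).
        T (not A implies C): β-rule — branch into F not A  //  T C.
          branch 1.2.1 (add F not A):
            F ((not D implies D) iff D): β-rule — branch into T (not D implies D), F D  //  F (not D implies D), T D.
              branch 1.2.1.1 (add T (not D implies D), F D):
                T (not D implies D): β-rule — branch into F not D  //  T D.
                  branch 1.2.1.1.1 (add F not D):
                    × closes — contains both D and not D.
                  branch 1.2.1.1.2 (add T D):
                    × closes — contains both D and not D.
              branch 1.2.1.2 (add F (not D implies D), T D):
                F (not D implies D): α-rule — add T not D, F D.
                × closes — contains both D and not D.
          branch 1.2.2 (add T C):
            F ((not D implies D) iff D): β-rule — branch into T (not D implies D), F D  //  F (not D implies D), T D.
              branch 1.2.2.1 (add T (not D implies D), F D):
                T (not D implies D): β-rule — branch into F not D  //  T D.
                  branch 1.2.2.1.1 (add F not D):
                    × closes — contains both D and not D.
                  branch 1.2.2.1.2 (add T D):
                    × closes — contains both D and not D.
              branch 1.2.2.2 (add F (not D implies D), T D):
                F (not D implies D): α-rule — add T not D, F D.
                × closes — contains both D and not D.
  branch 2 (add T not D):
    ○ open, literals {D=false}.
6 branches closed, 2 open.
Each open branch fixes some atoms; the unmentioned ones are free. Counting distinct full assignments: branch {B=false} (A, C, D) contributes 8 new; branch {D=false} (B, A, C) contributes 4 new. Total: 12.

12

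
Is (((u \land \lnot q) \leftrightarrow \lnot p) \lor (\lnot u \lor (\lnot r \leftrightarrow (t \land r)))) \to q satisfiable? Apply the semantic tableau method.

Initial set: {T ((((u \land \lnot q) \leftrightarrow \lnot p) \lor (\lnot u \lor (\lnot r \leftrightarrow (t \land r)))) \to q)}.
T ((((u \land \lnot q) \leftrightarrow \lnot p) \lor (\lnot u \lor (\lnot r \leftrightarrow (t \land r)))) \to q): β-rule — branch into F (((u \land \lnot q) \leftrightarrow \lnot p) \lor (\lnot u \lor (\lnot r \leftrightarrow (t \land r))))  //  T q.
  branch 1 (add F (((u \land \lnot q) \leftrightarrow \lnot p) \lor (\lnot u \lor (\lnot r \leftrightarrow (t \land r))))):
    F (((u \land \lnot q) \leftrightarrow \lnot p) \lor (\lnot u \lor (\lnot r \leftrightarrow (t \land r)))): α-rule — add F ((u \land \lnot q) \leftrightarrow \lnot p), F (\lnot u \lor (\lnot r \leftrightarrow (t \land r))).
    F (\lnot u \lor (\lnot r \leftrightarrow (t \land r))): α-rule — add F \lnot u, F (\lnot r \leftrightarrow (t \land r)).
    F ((u \land \lnot q) \leftrightarrow \lnot p): β-rule — branch into T (u \land \lnot q), F \lnot p  //  F (u \land \lnot q), T \lnot p.
      branch 1.1 (add T (u \land \lnot q), F \lnot p):
        T (u \land \lnot q): α-rule — add T u, T \lnot q.
        F (\lnot r \leftrightarrow (t \land r)): β-rule — branch into T \lnot r, F (t \land r)  //  F \lnot r, T (t \land r).
          branch 1.1.1 (add T \lnot r, F (t \land r)):
            F (t \land r): β-rule — branch into F t  //  F r.
              branch 1.1.1.1 (add F t):
                ○ open, literals {p=T, q=F, r=F, t=F, u=T}.
              branch 1.1.1.2 (add F r):
                ○ open, literals {p=T, q=F, r=F, u=T}.
          branch 1.1.2 (add F \lnot r, T (t \land r)):
            T (t \land r): α-rule — add T t, T r.
            ○ open, literals {p=T, q=F, r=T, t=T, u=T}.
      branch 1.2 (add F (u \land \lnot q), T \lnot p):
        F (\lnot r \leftrightarrow (t \land r)): β-rule — branch into T \lnot r, F (t \land r)  //  F \lnot r, T (t \land r).
          branch 1.2.1 (add T \lnot r, F (t \land r)):
            F (u \land \lnot q): β-rule — branch into F u  //  F \lnot q.
              branch 1.2.1.1 (add F u):
                × closes — contains both u and \lnot u.
              branch 1.2.1.2 (add F \lnot q):
                F (t \land r): β-rule — branch into F t  //  F r.
                  branch 1.2.1.2.1 (add F t):
                    ○ open, literals {p=F, q=T, r=F, t=F, u=T}.
                  branch 1.2.1.2.2 (add F r):
                    ○ open, literals {p=F, q=T, r=F, u=T}.
          branch 1.2.2 (add F \lnot r, T (t \land r)):
            T (t \land r): α-rule — add T t, T r.
            F (u \land \lnot q): β-rule — branch into F u  //  F \lnot q.
              branch 1.2.2.1 (add F u):
                × closes — contains both u and \lnot u.
              branch 1.2.2.2 (add F \lnot q):
                ○ open, literals {p=F, q=T, r=T, t=T, u=T}.
  branch 2 (add T q):
    ○ open, literals {q=T}.
2 branches closed, 7 open.
An open branch gives a satisfying assignment: p=T, q=F, r=F, t=F, u=T.

Satisfiable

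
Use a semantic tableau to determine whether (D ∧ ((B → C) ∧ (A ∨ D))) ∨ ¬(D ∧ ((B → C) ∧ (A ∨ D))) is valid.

Assume the negation and expand:
Initial set: {F ((D ∧ ((B → C) ∧ (A ∨ D))) ∨ ¬(D ∧ ((B → C) ∧ (A ∨ D))))}.
F ((D ∧ ((B → C) ∧ (A ∨ D))) ∨ ¬(D ∧ ((B → C) ∧ (A ∨ D)))): α-rule — add F (D ∧ ((B → C) ∧ (A ∨ D))), F ¬(D ∧ ((B → C) ∧ (A ∨ D))).
F ¬(D ∧ ((B → C) ∧ (A ∨ D))): α-rule — add T D, T ((B → C) ∧ (A ∨ D)).
T ((B → C) ∧ (A ∨ D)): α-rule — add T (B → C), T (A ∨ D).
F (D ∧ ((B → C) ∧ (A ∨ D))): β-rule — branch into F D  //  F ((B → C) ∧ (A ∨ D)).
  branch 1 (add F D):
    × closes — contains both D and ¬D.
  branch 2 (add F ((B → C) ∧ (A ∨ D))):
    T (B → C): β-rule — branch into F B  //  T C.
      branch 2.1 (add F B):
        T (A ∨ D): β-rule — branch into T A  //  T D.
          branch 2.1.1 (add T A):
            F ((B → C) ∧ (A ∨ D)): β-rule — branch into F (B → C)  //  F (A ∨ D).
              branch 2.1.1.1 (add F (B → C)):
                F (B → C): α-rule — add T B, F C.
                × closes — contains both B and ¬B.
              branch 2.1.1.2 (add F (A ∨ D)):
                F (A ∨ D): α-rule — add F A, F D.
                × closes — contains both A and ¬A.
          branch 2.1.2 (add T D):
            F ((B → C) ∧ (A ∨ D)): β-rule — branch into F (B → C)  //  F (A ∨ D).
              branch 2.1.2.1 (add F (B → C)):
                F (B → C): α-rule — add T B, F C.
                × closes — contains both B and ¬B.
              branch 2.1.2.2 (add F (A ∨ D)):
                F (A ∨ D): α-rule — add F A, F D.
                × closes — contains both D and ¬D.
      branch 2.2 (add T C):
        T (A ∨ D): β-rule — branch into T A  //  T D.
          branch 2.2.1 (add T A):
            F ((B → C) ∧ (A ∨ D)): β-rule — branch into F (B → C)  //  F (A ∨ D).
              branch 2.2.1.1 (add F (B → C)):
                F (B → C): α-rule — add T B, F C.
                × closes — contains both C and ¬C.
              branch 2.2.1.2 (add F (A ∨ D)):
                F (A ∨ D): α-rule — add F A, F D.
                × closes — contains both A and ¬A.
          branch 2.2.2 (add T D):
            F ((B → C) ∧ (A ∨ D)): β-rule — branch into F (B → C)  //  F (A ∨ D).
              branch 2.2.2.1 (add F (B → C)):
                F (B → C): α-rule — add T B, F C.
                × closes — contains both C and ¬C.
              branch 2.2.2.2 (add F (A ∨ D)):
                F (A ∨ D): α-rule — add F A, F D.
                × closes — contains both D and ¬D.
All 9 branches close.
Every branch closed, so the negation is unsatisfiable and the formula is valid.

Valid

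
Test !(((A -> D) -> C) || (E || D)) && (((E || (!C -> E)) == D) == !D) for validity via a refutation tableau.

Not valid

Assume the negation and expand:
Initial set: {!(!(((A -> D) -> C) || (E || D)) && (((E || (!C -> E)) == D) == !D))}.
!(!(((A -> D) -> C) || (E || D)) && (((E || (!C -> E)) == D) == !D)): β-rule — branch into !!(((A -> D) -> C) || (E || D))  //  !(((E || (!C -> E)) == D) == !D).
  branch 1 (add !!(((A -> D) -> C) || (E || D))):
    !!(((A -> D) -> C) || (E || D)): β-rule — branch into ((A -> D) -> C)  //  (E || D).
      branch 1.1 (add ((A -> D) -> C)):
        ((A -> D) -> C): β-rule — branch into !(A -> D)  //  C.
          branch 1.1.1 (add !(A -> D)):
            !(A -> D): α-rule — add A, !D.
            ○ open, literals {A=true, D=false}.
          branch 1.1.2 (add C):
            ○ open, literals {C=true}.
      branch 1.2 (add (E || D)):
        (E || D): β-rule — branch into E  //  D.
          branch 1.2.1 (add E):
            ○ open, literals {E=true}.
          branch 1.2.2 (add D):
            ○ open, literals {D=true}.
  branch 2 (add !(((E || (!C -> E)) == D) == !D)):
    !(((E || (!C -> E)) == D) == !D): β-rule — branch into ((E || (!C -> E)) == D), !!D  //  !((E || (!C -> E)) == D), !D.
      branch 2.1 (add ((E || (!C -> E)) == D), !!D):
        ((E || (!C -> E)) == D): β-rule — branch into (E || (!C -> E)), D  //  !(E || (!C -> E)), !D.
          branch 2.1.1 (add (E || (!C -> E)), D):
            (E || (!C -> E)): β-rule — branch into E  //  (!C -> E).
              branch 2.1.1.1 (add E):
                ○ open, literals {D=true, E=true}.
              branch 2.1.1.2 (add (!C -> E)):
                (!C -> E): β-rule — branch into !!C  //  E.
                  branch 2.1.1.2.1 (add !!C):
                    ○ open, literals {C=true, D=true}.
                  branch 2.1.1.2.2 (add E):
                    ○ open, literals {D=true, E=true}.
          branch 2.1.2 (add !(E || (!C -> E)), !D):
            × closes — contains both D and !D.
      branch 2.2 (add !((E || (!C -> E)) == D), !D):
        !((E || (!C -> E)) == D): β-rule — branch into (E || (!C -> E)), !D  //  !(E || (!C -> E)), D.
          branch 2.2.1 (add (E || (!C -> E)), !D):
            (E || (!C -> E)): β-rule — branch into E  //  (!C -> E).
              branch 2.2.1.1 (add E):
                ○ open, literals {D=false, E=true}.
              branch 2.2.1.2 (add (!C -> E)):
                (!C -> E): β-rule — branch into !!C  //  E.
                  branch 2.2.1.2.1 (add !!C):
                    ○ open, literals {C=true, D=false}.
                  branch 2.2.1.2.2 (add E):
                    ○ open, literals {D=false, E=true}.
          branch 2.2.2 (add !(E || (!C -> E)), D):
            × closes — contains both D and !D.
2 branches closed, 10 open.
An open branch gives a countermodel: A=true, D=false (unmentioned atoms arbitrary); under it the original formula is false.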